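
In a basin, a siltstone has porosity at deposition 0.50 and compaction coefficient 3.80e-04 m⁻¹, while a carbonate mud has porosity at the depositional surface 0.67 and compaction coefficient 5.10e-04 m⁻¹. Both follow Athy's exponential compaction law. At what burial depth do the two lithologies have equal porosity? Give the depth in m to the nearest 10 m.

2250 m

Working in km (1 km = 1000 m; c in km⁻¹ = c in m⁻¹ × 1000):
Set phi₀ₐ e^(−cₐZ) = phi₀ᵦ e^(−cᵦZ) ⇒ ln(phi₀ₐ/phi₀ᵦ) = (cₐ − cᵦ)·Z
Z = ln(0.5/0.67) / (0.38 − 0.51) = -0.2927 / -0.13 = 2.251 km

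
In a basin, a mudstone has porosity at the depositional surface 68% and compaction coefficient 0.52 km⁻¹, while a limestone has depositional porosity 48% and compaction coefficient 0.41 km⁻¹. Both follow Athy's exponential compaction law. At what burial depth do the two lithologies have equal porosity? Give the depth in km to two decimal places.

Set phi₀ₐ e^(−kₐz) = phi₀ᵦ e^(−kᵦz) ⇒ ln(phi₀ₐ/phi₀ᵦ) = (kₐ − kᵦ)·z
z = ln(0.68/0.48) / (0.52 − 0.41) = 0.3483 / 0.11 = 3.166 km

3.17 km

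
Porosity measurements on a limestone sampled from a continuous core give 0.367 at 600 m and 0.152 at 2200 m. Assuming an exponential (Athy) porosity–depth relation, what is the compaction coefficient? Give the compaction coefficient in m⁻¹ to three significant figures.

0.000551 m⁻¹

Working in km (1 km = 1000 m; k in km⁻¹ = k in m⁻¹ × 1000):
Athy: n(z) = n₀ e^(−kz) ⇒ n₁/n₂ = e^{k(z₂−z₁)} ⇒ k = ln(n₁/n₂)/(z₂−z₁)
k = ln(0.367/0.152) / (2.2 − 0.6) = ln(2.414) / 1.6 = 0.8815 / 1.6 = 0.5509 km⁻¹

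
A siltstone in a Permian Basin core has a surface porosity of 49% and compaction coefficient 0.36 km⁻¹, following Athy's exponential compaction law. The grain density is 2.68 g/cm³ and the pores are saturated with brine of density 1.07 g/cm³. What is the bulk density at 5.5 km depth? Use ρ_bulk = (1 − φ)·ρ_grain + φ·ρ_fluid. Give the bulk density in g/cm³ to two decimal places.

2.57 g/cm³

Porosity at depth: φ = 0.49·exp(−0.36×5.5) = 0.49×0.1381 = 0.0677
Bulk density: ρ_b = (1−φ)ρ_g + φ·ρ_f = 0.9323×2.68 + 0.0677×1.07
       = 2.499 + 0.072 = 2.571 g/cm³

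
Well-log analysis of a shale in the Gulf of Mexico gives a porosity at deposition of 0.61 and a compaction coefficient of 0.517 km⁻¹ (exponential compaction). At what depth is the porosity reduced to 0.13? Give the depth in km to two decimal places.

2.99 km

Invert Athy's law: d = ln(phi₀/phi) / c
d = ln(0.61/0.13) / 0.517 = ln(4.692) / 0.517 = 1.5459 / 0.517 = 2.990 km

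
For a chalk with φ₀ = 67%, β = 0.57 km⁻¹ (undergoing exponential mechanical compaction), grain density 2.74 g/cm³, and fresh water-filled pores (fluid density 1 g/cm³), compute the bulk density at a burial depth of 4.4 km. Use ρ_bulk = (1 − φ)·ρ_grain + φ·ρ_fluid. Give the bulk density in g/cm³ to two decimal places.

Porosity at depth: φ = 0.67·exp(−0.57×4.4) = 0.67×0.0814 = 0.0546
Bulk density: ρ_b = (1−φ)ρ_g + φ·ρ_f = 0.9454×2.74 + 0.0546×1
       = 2.591 + 0.055 = 2.645 g/cm³

2.65 g/cm³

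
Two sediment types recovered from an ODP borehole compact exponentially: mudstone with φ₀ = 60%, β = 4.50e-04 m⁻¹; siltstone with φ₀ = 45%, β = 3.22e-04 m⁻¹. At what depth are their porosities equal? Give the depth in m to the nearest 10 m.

2250 m

Working in km (1 km = 1000 m; β in km⁻¹ = β in m⁻¹ × 1000):
Set φ₀ₐ e^(−βₐd) = φ₀ᵦ e^(−βᵦd) ⇒ ln(φ₀ₐ/φ₀ᵦ) = (βₐ − βᵦ)·d
d = ln(0.6/0.45) / (0.45 − 0.322) = 0.2877 / 0.128 = 2.248 km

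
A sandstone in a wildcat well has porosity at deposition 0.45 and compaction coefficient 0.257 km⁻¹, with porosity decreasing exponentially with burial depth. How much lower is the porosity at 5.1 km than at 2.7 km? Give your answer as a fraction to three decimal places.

0.103

phi(2.7) = 0.45·e^(−0.257×2.7) = 0.2248
phi(5.1) = 0.45·e^(−0.257×5.1) = 0.1213
Δphi = 0.2248 − 0.1213 = 0.1035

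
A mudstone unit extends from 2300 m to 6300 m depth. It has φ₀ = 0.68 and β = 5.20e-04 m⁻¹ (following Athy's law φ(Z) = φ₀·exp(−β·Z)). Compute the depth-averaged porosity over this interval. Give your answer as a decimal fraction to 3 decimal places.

0.087

Working in km (1 km = 1000 m; β in km⁻¹ = β in m⁻¹ × 1000):
⟨φ⟩ = (1/(Z₂−Z₁)) ∫ φ₀ e^(−βZ) dZ = φ₀·(e^(−β·Z₁) − e^(−β·Z₂)) / (β·(Z₂−Z₁))
e^(−0.52×2.3) = 0.3024; e^(−0.52×6.3) = 0.0378
⟨φ⟩ = 0.68 × (0.3024 − 0.0378) / (0.52 × 4) = 0.68 × 0.1272 = 0.0865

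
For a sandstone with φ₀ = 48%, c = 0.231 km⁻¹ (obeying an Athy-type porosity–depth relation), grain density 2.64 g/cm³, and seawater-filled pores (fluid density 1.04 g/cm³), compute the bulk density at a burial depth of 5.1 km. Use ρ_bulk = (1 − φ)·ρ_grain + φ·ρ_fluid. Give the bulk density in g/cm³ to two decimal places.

2.40 g/cm³

Porosity at depth: φ = 0.48·exp(−0.231×5.1) = 0.48×0.3079 = 0.1478
Bulk density: ρ_b = (1−φ)ρ_g + φ·ρ_f = 0.8522×2.64 + 0.1478×1.04
       = 2.250 + 0.154 = 2.404 g/cm³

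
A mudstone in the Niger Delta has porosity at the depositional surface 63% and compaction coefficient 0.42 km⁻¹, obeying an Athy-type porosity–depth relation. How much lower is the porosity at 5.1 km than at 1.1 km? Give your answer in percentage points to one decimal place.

32.3 percentage points

phi(1.1) = 0.63·e^(−0.42×1.1) = 0.3969
phi(5.1) = 0.63·e^(−0.42×5.1) = 0.0740
Δphi = 0.3969 − 0.0740 = 0.3229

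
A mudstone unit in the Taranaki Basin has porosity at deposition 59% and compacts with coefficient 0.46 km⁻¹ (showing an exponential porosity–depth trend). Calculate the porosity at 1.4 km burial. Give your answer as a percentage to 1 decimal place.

31.0%

n = n₀·exp(−β·d) = 0.59 × exp(−0.46 × 1.4) = 0.59 × exp(−0.644)
  = 0.59 × 0.5252 = 0.3099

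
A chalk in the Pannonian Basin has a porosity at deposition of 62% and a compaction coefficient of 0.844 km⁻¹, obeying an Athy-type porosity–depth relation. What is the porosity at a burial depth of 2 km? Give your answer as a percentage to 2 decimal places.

φ = φ₀·exp(−k·Z) = 0.62 × exp(−0.844 × 2) = 0.62 × exp(−1.688)
  = 0.62 × 0.1849 = 0.1146

11.46%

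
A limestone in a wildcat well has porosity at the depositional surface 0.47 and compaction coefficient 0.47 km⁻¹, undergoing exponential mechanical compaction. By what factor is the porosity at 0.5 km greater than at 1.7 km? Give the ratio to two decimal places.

1.76

n(Z₁)/n(Z₂) = e^(−c·Z₁)/e^(−c·Z₂) = e^{c(Z₂−Z₁)}
= exp(0.47 × 1.2) = exp(0.564) = 1.7577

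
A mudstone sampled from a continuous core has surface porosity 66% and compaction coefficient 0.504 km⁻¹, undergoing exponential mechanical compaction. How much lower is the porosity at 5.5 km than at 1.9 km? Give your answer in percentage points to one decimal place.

21.2 percentage points

φ(1.9) = 0.66·e^(−0.504×1.9) = 0.2533
φ(5.5) = 0.66·e^(−0.504×5.5) = 0.0413
Δφ = 0.2533 − 0.0413 = 0.2120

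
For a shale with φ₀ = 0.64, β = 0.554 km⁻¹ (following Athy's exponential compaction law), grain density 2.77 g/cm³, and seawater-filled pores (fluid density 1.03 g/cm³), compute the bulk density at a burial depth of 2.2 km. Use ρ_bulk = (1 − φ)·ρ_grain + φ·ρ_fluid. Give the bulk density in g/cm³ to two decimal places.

Porosity at depth: φ = 0.64·exp(−0.554×2.2) = 0.64×0.2956 = 0.1892
Bulk density: ρ_b = (1−φ)ρ_g + φ·ρ_f = 0.8108×2.77 + 0.1892×1.03
       = 2.246 + 0.195 = 2.441 g/cm³

2.44 g/cm³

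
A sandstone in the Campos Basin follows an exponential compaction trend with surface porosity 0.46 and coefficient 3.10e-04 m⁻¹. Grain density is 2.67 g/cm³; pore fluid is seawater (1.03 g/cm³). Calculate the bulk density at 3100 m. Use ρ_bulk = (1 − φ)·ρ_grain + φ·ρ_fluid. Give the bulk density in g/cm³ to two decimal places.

2.38 g/cm³

Working in km (1 km = 1000 m; k in km⁻¹ = k in m⁻¹ × 1000):
Porosity at depth: phi = 0.46·exp(−0.31×3.1) = 0.46×0.3825 = 0.1760
Bulk density: ρ_b = (1−phi)ρ_g + phi·ρ_f = 0.8240×2.67 + 0.1760×1.03
       = 2.200 + 0.181 = 2.381 g/cm³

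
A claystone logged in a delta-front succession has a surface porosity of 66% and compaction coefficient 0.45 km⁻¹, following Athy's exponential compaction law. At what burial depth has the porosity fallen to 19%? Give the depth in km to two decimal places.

Invert Athy's law: Z = ln(phi₀/phi) / k
Z = ln(0.66/0.19) / 0.45 = ln(3.474) / 0.45 = 1.2452 / 0.45 = 2.767 km

2.77 km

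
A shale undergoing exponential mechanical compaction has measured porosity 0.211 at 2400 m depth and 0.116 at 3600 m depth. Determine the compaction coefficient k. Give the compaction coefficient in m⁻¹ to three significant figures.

0.000499 m⁻¹

Working in km (1 km = 1000 m; k in km⁻¹ = k in m⁻¹ × 1000):
Athy: phi(Z) = phi₀ e^(−kZ) ⇒ phi₁/phi₂ = e^{k(Z₂−Z₁)} ⇒ k = ln(phi₁/phi₂)/(Z₂−Z₁)
k = ln(0.211/0.116) / (3.6 − 2.4) = ln(1.819) / 1.2 = 0.5983 / 1.2 = 0.4986 km⁻¹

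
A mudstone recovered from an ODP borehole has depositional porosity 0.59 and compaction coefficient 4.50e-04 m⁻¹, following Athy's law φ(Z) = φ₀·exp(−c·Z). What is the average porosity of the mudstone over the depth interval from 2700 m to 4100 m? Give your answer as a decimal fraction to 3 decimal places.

0.130

Working in km (1 km = 1000 m; c in km⁻¹ = c in m⁻¹ × 1000):
⟨φ⟩ = (1/(Z₂−Z₁)) ∫ φ₀ e^(−cZ) dZ = φ₀·(e^(−c·Z₁) − e^(−c·Z₂)) / (c·(Z₂−Z₁))
e^(−0.45×2.7) = 0.2967; e^(−0.45×4.1) = 0.1580
⟨φ⟩ = 0.59 × (0.2967 − 0.1580) / (0.45 × 1.4) = 0.59 × 0.2201 = 0.1299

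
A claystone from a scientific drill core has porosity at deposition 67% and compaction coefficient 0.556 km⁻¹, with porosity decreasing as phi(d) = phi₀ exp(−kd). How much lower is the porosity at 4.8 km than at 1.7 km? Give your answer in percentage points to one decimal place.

21.4 percentage points

phi(1.7) = 0.67·e^(−0.556×1.7) = 0.2604
phi(4.8) = 0.67·e^(−0.556×4.8) = 0.0465
Δphi = 0.2604 − 0.0465 = 0.2139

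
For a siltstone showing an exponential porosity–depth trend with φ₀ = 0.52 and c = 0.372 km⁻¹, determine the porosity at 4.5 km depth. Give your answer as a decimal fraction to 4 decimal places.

φ = φ₀·exp(−c·Z) = 0.52 × exp(−0.372 × 4.5) = 0.52 × exp(−1.674)
  = 0.52 × 0.1875 = 0.0975

0.0975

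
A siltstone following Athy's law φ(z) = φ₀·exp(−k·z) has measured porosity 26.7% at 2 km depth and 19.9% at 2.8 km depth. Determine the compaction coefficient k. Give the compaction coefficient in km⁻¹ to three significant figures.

0.367 km⁻¹

Athy: φ(z) = φ₀ e^(−kz) ⇒ φ₁/φ₂ = e^{k(z₂−z₁)} ⇒ k = ln(φ₁/φ₂)/(z₂−z₁)
k = ln(0.267/0.199) / (2.8 − 2) = ln(1.342) / 0.8 = 0.2939 / 0.8 = 0.3674 km⁻¹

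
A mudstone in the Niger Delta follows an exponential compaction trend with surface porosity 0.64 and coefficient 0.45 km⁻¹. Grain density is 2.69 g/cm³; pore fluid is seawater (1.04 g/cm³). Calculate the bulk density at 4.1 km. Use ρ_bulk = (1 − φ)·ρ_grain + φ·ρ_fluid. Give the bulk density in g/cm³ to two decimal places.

Porosity at depth: phi = 0.64·exp(−0.45×4.1) = 0.64×0.1580 = 0.1011
Bulk density: ρ_b = (1−phi)ρ_g + phi·ρ_f = 0.8989×2.69 + 0.1011×1.04
       = 2.418 + 0.105 = 2.523 g/cm³

2.52 g/cm³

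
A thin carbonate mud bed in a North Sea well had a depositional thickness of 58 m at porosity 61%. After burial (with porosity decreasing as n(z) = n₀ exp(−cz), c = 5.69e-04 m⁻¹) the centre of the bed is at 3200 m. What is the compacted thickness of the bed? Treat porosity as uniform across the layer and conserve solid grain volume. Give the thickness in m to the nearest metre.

25 m

Working in km (1 km = 1000 m; c in km⁻¹ = c in m⁻¹ × 1000):
Porosity at 3.2 km: n = 0.61·exp(−0.569×3.2) = 0.0988
Solid-volume conservation: h(1−n) = h₀(1−n₀) ⇒ h = h₀·(1−n₀)/(1−n)
h = 0.058 × (1 − 0.61)/(1 − 0.0988) = 0.058 × 0.4327 = 0.0251 km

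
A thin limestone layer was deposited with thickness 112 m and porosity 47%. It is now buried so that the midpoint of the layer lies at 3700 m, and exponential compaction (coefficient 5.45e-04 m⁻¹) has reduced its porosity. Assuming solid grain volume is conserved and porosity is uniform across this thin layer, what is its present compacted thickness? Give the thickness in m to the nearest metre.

Working in km (1 km = 1000 m; k in km⁻¹ = k in m⁻¹ × 1000):
Porosity at 3.7 km: φ = 0.47·exp(−0.545×3.7) = 0.0626
Solid-volume conservation: h(1−φ) = h₀(1−φ₀) ⇒ h = h₀·(1−φ₀)/(1−φ)
h = 0.112 × (1 − 0.47)/(1 − 0.0626) = 0.112 × 0.5654 = 0.0633 km

63 m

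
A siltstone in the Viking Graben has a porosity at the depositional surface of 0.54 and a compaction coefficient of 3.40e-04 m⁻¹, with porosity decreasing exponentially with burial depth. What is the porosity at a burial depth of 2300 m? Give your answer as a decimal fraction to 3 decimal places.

0.247

Working in km (1 km = 1000 m; c in km⁻¹ = c in m⁻¹ × 1000):
φ = φ₀·exp(−c·Z) = 0.54 × exp(−0.34 × 2.3) = 0.54 × exp(−0.782)
  = 0.54 × 0.4575 = 0.2470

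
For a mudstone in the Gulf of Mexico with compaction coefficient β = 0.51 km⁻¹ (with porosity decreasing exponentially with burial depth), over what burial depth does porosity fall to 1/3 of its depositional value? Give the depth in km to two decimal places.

φ/φ₀ = 1/3 ⇒ exp(−β·d) = 1/3 ⇒ d = ln(3) / β
d = 1.0986 / 0.51 = 2.154 km

2.15 km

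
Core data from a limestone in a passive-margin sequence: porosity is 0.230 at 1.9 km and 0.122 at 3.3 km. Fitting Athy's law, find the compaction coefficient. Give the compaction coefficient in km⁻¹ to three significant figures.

0.453 km⁻¹

Athy: n(d) = n₀ e^(−kd) ⇒ n₁/n₂ = e^{k(d₂−d₁)} ⇒ k = ln(n₁/n₂)/(d₂−d₁)
k = ln(0.23/0.122) / (3.3 − 1.9) = ln(1.885) / 1.4 = 0.6341 / 1.4 = 0.4529 km⁻¹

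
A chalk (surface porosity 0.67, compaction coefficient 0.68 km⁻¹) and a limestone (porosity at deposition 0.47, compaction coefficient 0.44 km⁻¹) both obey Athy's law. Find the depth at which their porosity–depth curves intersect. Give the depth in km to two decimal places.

1.48 km

Set phi₀ₐ e^(−βₐZ) = phi₀ᵦ e^(−βᵦZ) ⇒ ln(phi₀ₐ/phi₀ᵦ) = (βₐ − βᵦ)·Z
Z = ln(0.67/0.47) / (0.68 − 0.44) = 0.3545 / 0.24 = 1.477 km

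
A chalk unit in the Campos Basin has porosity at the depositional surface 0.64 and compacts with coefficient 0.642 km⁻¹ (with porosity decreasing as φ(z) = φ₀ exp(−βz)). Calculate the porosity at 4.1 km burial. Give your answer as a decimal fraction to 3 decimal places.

φ = φ₀·exp(−β·z) = 0.64 × exp(−0.642 × 4.1) = 0.64 × exp(−2.632)
  = 0.64 × 0.0719 = 0.0460

0.046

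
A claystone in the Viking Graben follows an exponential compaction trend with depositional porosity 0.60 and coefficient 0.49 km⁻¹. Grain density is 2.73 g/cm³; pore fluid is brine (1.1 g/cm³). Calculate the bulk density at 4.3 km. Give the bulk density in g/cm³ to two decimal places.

2.61 g/cm³

Porosity at depth: phi = 0.6·exp(−0.49×4.3) = 0.6×0.1216 = 0.0730
Bulk density: ρ_b = (1−phi)ρ_g + phi·ρ_f = 0.9270×2.73 + 0.0730×1.1
       = 2.531 + 0.080 = 2.611 g/cm³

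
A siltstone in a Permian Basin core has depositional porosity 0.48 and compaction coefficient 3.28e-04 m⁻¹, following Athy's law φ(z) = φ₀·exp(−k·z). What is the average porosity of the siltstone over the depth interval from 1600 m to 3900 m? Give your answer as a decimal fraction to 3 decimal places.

0.199

Working in km (1 km = 1000 m; k in km⁻¹ = k in m⁻¹ × 1000):
⟨φ⟩ = (1/(z₂−z₁)) ∫ φ₀ e^(−kz) dz = φ₀·(e^(−k·z₁) − e^(−k·z₂)) / (k·(z₂−z₁))
e^(−0.328×1.6) = 0.5917; e^(−0.328×3.9) = 0.2783
⟨φ⟩ = 0.48 × (0.5917 − 0.2783) / (0.328 × 2.3) = 0.48 × 0.4154 = 0.1994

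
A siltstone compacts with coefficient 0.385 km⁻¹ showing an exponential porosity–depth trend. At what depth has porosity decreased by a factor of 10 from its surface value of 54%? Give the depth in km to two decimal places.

phi/phi₀ = 1/10 ⇒ exp(−k·d) = 1/10 ⇒ d = ln(10) / k
d = 2.3026 / 0.385 = 5.981 km

5.98 km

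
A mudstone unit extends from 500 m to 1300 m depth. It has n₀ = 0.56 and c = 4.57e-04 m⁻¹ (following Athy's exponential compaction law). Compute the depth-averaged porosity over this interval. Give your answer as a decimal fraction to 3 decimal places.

0.373

Working in km (1 km = 1000 m; c in km⁻¹ = c in m⁻¹ × 1000):
⟨n⟩ = (1/(d₂−d₁)) ∫ n₀ e^(−cd) dd = n₀·(e^(−c·d₁) − e^(−c·d₂)) / (c·(d₂−d₁))
e^(−0.457×0.5) = 0.7957; e^(−0.457×1.3) = 0.5521
⟨n⟩ = 0.56 × (0.7957 − 0.5521) / (0.457 × 0.8) = 0.56 × 0.6665 = 0.3732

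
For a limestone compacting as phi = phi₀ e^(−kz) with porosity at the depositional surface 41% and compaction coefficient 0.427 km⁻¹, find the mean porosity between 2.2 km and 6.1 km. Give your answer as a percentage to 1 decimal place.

7.8%

⟨phi⟩ = (1/(z₂−z₁)) ∫ phi₀ e^(−kz) dz = phi₀·(e^(−k·z₁) − e^(−k·z₂)) / (k·(z₂−z₁))
e^(−0.427×2.2) = 0.3909; e^(−0.427×6.1) = 0.0739
⟨phi⟩ = 0.41 × (0.3909 − 0.0739) / (0.427 × 3.9) = 0.41 × 0.1903 = 0.0780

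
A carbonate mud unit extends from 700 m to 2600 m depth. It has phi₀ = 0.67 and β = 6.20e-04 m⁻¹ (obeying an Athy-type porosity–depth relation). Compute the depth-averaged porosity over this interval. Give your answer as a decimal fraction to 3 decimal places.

Working in km (1 km = 1000 m; β in km⁻¹ = β in m⁻¹ × 1000):
⟨phi⟩ = (1/(z₂−z₁)) ∫ phi₀ e^(−βz) dz = phi₀·(e^(−β·z₁) − e^(−β·z₂)) / (β·(z₂−z₁))
e^(−0.62×0.7) = 0.6479; e^(−0.62×2.6) = 0.1995
⟨phi⟩ = 0.67 × (0.6479 − 0.1995) / (0.62 × 1.9) = 0.67 × 0.3807 = 0.2550

0.255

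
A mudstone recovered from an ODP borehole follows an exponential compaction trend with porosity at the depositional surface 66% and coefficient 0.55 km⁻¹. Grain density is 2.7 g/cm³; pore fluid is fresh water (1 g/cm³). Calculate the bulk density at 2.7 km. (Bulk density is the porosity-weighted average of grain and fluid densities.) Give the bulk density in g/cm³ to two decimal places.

2.45 g/cm³

Porosity at depth: φ = 0.66·exp(−0.55×2.7) = 0.66×0.2265 = 0.1495
Bulk density: ρ_b = (1−φ)ρ_g + φ·ρ_f = 0.8505×2.7 + 0.1495×1
       = 2.296 + 0.149 = 2.446 g/cm³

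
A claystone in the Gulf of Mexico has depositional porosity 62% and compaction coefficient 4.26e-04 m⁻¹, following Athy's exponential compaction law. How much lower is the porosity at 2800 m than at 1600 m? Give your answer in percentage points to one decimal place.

12.6 percentage points

Working in km (1 km = 1000 m; c in km⁻¹ = c in m⁻¹ × 1000):
φ(1.6) = 0.62·e^(−0.426×1.6) = 0.3136
φ(2.8) = 0.62·e^(−0.426×2.8) = 0.1881
Δφ = 0.3136 − 0.1881 = 0.1255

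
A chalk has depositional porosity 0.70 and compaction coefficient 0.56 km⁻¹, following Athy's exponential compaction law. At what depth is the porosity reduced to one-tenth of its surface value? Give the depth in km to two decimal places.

φ/φ₀ = 1/10 ⇒ exp(−β·Z) = 1/10 ⇒ Z = ln(10) / β
Z = 2.3026 / 0.56 = 4.112 km

4.11 km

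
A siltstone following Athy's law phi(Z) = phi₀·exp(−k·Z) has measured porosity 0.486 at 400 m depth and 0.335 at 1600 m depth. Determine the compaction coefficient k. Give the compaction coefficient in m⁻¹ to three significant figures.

0.000310 m⁻¹

Working in km (1 km = 1000 m; k in km⁻¹ = k in m⁻¹ × 1000):
Athy: phi(Z) = phi₀ e^(−kZ) ⇒ phi₁/phi₂ = e^{k(Z₂−Z₁)} ⇒ k = ln(phi₁/phi₂)/(Z₂−Z₁)
k = ln(0.486/0.335) / (1.6 − 0.4) = ln(1.451) / 1.2 = 0.3721 / 1.2 = 0.3101 km⁻¹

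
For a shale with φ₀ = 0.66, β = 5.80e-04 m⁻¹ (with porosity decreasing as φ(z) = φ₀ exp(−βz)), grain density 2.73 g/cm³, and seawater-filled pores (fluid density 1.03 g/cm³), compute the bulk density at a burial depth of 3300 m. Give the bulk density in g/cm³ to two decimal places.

2.56 g/cm³

Working in km (1 km = 1000 m; β in km⁻¹ = β in m⁻¹ × 1000):
Porosity at depth: φ = 0.66·exp(−0.58×3.3) = 0.66×0.1475 = 0.0973
Bulk density: ρ_b = (1−φ)ρ_g + φ·ρ_f = 0.9027×2.73 + 0.0973×1.03
       = 2.464 + 0.100 = 2.565 g/cm³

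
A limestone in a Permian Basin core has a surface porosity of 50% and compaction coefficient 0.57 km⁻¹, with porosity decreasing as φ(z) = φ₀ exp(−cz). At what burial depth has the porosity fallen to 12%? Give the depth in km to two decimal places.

Invert Athy's law: z = ln(φ₀/φ) / c
z = ln(0.5/0.12) / 0.57 = ln(4.167) / 0.57 = 1.4271 / 0.57 = 2.504 km

2.50 km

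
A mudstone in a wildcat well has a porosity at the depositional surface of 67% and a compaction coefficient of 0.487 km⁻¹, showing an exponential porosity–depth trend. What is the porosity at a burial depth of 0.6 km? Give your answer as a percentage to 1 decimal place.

50.0%

φ = φ₀·exp(−c·d) = 0.67 × exp(−0.487 × 0.6) = 0.67 × exp(−0.2922)
  = 0.67 × 0.7466 = 0.5002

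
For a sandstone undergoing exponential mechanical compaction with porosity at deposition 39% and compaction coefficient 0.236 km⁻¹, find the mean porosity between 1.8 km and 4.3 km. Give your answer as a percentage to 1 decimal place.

⟨phi⟩ = (1/(d₂−d₁)) ∫ phi₀ e^(−kd) dd = phi₀·(e^(−k·d₁) − e^(−k·d₂)) / (k·(d₂−d₁))
e^(−0.236×1.8) = 0.6539; e^(−0.236×4.3) = 0.3625
⟨phi⟩ = 0.39 × (0.6539 − 0.3625) / (0.236 × 2.5) = 0.39 × 0.4939 = 0.1926

19.3%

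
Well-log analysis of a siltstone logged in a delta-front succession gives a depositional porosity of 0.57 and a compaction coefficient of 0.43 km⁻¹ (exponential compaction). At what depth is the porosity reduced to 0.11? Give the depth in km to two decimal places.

Invert Athy's law: z = ln(phi₀/phi) / k
z = ln(0.57/0.11) / 0.43 = ln(5.182) / 0.43 = 1.6452 / 0.43 = 3.826 km

3.83 km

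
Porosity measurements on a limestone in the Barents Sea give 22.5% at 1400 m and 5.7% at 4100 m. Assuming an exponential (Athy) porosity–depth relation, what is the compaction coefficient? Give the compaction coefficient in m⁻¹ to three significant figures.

0.000509 m⁻¹

Working in km (1 km = 1000 m; k in km⁻¹ = k in m⁻¹ × 1000):
Athy: n(z) = n₀ e^(−kz) ⇒ n₁/n₂ = e^{k(z₂−z₁)} ⇒ k = ln(n₁/n₂)/(z₂−z₁)
k = ln(0.225/0.057) / (4.1 − 1.4) = ln(3.947) / 2.7 = 1.3730 / 2.7 = 0.5085 km⁻¹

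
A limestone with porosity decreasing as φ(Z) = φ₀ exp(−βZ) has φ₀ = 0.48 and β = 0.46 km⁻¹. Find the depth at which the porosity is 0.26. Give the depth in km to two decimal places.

1.33 km

Invert Athy's law: Z = ln(φ₀/φ) / β
Z = ln(0.48/0.26) / 0.46 = ln(1.846) / 0.46 = 0.6131 / 0.46 = 1.333 km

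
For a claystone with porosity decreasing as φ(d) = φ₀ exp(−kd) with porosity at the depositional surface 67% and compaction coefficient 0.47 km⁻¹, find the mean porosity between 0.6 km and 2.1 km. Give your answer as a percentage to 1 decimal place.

⟨φ⟩ = (1/(d₂−d₁)) ∫ φ₀ e^(−kd) dd = φ₀·(e^(−k·d₁) − e^(−k·d₂)) / (k·(d₂−d₁))
e^(−0.47×0.6) = 0.7543; e^(−0.47×2.1) = 0.3727
⟨φ⟩ = 0.67 × (0.7543 − 0.3727) / (0.47 × 1.5) = 0.67 × 0.5412 = 0.3626

36.3%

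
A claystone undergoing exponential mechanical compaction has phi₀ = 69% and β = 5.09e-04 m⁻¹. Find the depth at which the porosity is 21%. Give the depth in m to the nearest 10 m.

2340 m

Working in km (1 km = 1000 m; β in km⁻¹ = β in m⁻¹ × 1000):
Invert Athy's law: d = ln(phi₀/phi) / β
d = ln(0.69/0.21) / 0.509 = ln(3.286) / 0.509 = 1.1896 / 0.509 = 2.337 km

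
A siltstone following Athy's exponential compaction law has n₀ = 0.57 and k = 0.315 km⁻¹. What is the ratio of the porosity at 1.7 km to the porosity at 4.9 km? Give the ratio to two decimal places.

n(z₁)/n(z₂) = e^(−k·z₁)/e^(−k·z₂) = e^{k(z₂−z₁)}
= exp(0.315 × 3.2) = exp(1.008) = 2.7401

2.74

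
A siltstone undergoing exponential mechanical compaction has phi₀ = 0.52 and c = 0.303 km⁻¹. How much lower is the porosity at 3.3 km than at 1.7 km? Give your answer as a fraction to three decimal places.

0.119

phi(1.7) = 0.52·e^(−0.303×1.7) = 0.3107
phi(3.3) = 0.52·e^(−0.303×3.3) = 0.1913
Δphi = 0.3107 − 0.1913 = 0.1194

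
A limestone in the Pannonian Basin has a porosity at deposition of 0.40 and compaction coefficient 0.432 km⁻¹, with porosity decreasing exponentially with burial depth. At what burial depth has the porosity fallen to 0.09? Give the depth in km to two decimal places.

Invert Athy's law: d = ln(phi₀/phi) / c
d = ln(0.4/0.09) / 0.432 = ln(4.444) / 0.432 = 1.4917 / 0.432 = 3.453 km

3.45 km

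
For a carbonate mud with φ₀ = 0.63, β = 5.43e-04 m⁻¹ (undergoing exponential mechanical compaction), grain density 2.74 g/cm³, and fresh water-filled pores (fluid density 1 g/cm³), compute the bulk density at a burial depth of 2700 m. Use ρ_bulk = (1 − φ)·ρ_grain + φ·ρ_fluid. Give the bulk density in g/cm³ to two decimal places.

Working in km (1 km = 1000 m; β in km⁻¹ = β in m⁻¹ × 1000):
Porosity at depth: φ = 0.63·exp(−0.543×2.7) = 0.63×0.2308 = 0.1454
Bulk density: ρ_b = (1−φ)ρ_g + φ·ρ_f = 0.8546×2.74 + 0.1454×1
       = 2.342 + 0.145 = 2.487 g/cm³

2.49 g/cm³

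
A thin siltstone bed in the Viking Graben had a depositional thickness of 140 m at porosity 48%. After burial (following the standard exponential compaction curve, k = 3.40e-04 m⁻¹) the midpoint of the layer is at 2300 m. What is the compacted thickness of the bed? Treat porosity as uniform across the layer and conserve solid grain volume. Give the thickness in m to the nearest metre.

93 m

Working in km (1 km = 1000 m; k in km⁻¹ = k in m⁻¹ × 1000):
Porosity at 2.3 km: phi = 0.48·exp(−0.34×2.3) = 0.2196
Solid-volume conservation: h(1−phi) = h₀(1−phi₀) ⇒ h = h₀·(1−phi₀)/(1−phi)
h = 0.14 × (1 − 0.48)/(1 − 0.2196) = 0.14 × 0.6663 = 0.0933 km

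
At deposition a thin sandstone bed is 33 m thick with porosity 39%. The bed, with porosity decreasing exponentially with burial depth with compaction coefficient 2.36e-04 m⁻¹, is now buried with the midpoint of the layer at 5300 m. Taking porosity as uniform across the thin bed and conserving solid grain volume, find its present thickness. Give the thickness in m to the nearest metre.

23 m

Working in km (1 km = 1000 m; c in km⁻¹ = c in m⁻¹ × 1000):
Porosity at 5.3 km: phi = 0.39·exp(−0.236×5.3) = 0.1116
Solid-volume conservation: h(1−phi) = h₀(1−phi₀) ⇒ h = h₀·(1−phi₀)/(1−phi)
h = 0.033 × (1 − 0.39)/(1 − 0.1116) = 0.033 × 0.6867 = 0.0227 km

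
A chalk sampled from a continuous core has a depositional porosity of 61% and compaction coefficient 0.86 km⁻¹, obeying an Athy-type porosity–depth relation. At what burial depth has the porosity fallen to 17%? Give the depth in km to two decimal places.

1.49 km

Invert Athy's law: Z = ln(φ₀/φ) / c
Z = ln(0.61/0.17) / 0.86 = ln(3.588) / 0.86 = 1.2777 / 0.86 = 1.486 km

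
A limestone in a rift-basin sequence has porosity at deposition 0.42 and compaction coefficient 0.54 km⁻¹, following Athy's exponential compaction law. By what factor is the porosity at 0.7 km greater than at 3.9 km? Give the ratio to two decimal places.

φ(z₁)/φ(z₂) = e^(−c·z₁)/e^(−c·z₂) = e^{c(z₂−z₁)}
= exp(0.54 × 3.2) = exp(1.728) = 5.6294

5.63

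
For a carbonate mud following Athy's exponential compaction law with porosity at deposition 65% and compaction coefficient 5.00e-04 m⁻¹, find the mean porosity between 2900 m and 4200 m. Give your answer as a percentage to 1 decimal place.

11.2%

Working in km (1 km = 1000 m; c in km⁻¹ = c in m⁻¹ × 1000):
⟨n⟩ = (1/(d₂−d₁)) ∫ n₀ e^(−cd) dd = n₀·(e^(−c·d₁) − e^(−c·d₂)) / (c·(d₂−d₁))
e^(−0.5×2.9) = 0.2346; e^(−0.5×4.2) = 0.1225
⟨n⟩ = 0.65 × (0.2346 − 0.1225) / (0.5 × 1.3) = 0.65 × 0.1725 = 0.1121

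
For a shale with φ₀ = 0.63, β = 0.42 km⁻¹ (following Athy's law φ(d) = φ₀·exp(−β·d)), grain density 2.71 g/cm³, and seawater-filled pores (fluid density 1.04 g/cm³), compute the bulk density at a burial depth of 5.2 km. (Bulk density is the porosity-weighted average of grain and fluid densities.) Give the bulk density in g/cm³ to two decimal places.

2.59 g/cm³

Porosity at depth: φ = 0.63·exp(−0.42×5.2) = 0.63×0.1126 = 0.0709
Bulk density: ρ_b = (1−φ)ρ_g + φ·ρ_f = 0.9291×2.71 + 0.0709×1.04
       = 2.518 + 0.074 = 2.592 g/cm³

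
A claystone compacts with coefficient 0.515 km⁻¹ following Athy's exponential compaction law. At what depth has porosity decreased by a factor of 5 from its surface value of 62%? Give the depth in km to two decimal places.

3.13 km

phi/phi₀ = 1/5 ⇒ exp(−β·d) = 1/5 ⇒ d = ln(5) / β
d = 1.6094 / 0.515 = 3.125 km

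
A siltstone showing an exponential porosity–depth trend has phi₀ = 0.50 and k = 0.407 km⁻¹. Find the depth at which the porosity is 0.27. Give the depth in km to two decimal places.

Invert Athy's law: z = ln(phi₀/phi) / k
z = ln(0.5/0.27) / 0.407 = ln(1.852) / 0.407 = 0.6162 / 0.407 = 1.514 km

1.51 km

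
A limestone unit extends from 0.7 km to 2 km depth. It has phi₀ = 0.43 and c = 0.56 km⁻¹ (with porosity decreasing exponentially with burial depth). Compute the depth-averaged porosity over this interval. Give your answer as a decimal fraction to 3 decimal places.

0.206

⟨phi⟩ = (1/(d₂−d₁)) ∫ phi₀ e^(−cd) dd = phi₀·(e^(−c·d₁) − e^(−c·d₂)) / (c·(d₂−d₁))
e^(−0.56×0.7) = 0.6757; e^(−0.56×2) = 0.3263
⟨phi⟩ = 0.43 × (0.6757 − 0.3263) / (0.56 × 1.3) = 0.43 × 0.4800 = 0.2064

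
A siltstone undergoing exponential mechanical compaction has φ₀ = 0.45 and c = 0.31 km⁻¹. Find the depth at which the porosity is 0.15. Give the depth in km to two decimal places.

Invert Athy's law: z = ln(φ₀/φ) / c
z = ln(0.45/0.15) / 0.31 = ln(3) / 0.31 = 1.0986 / 0.31 = 3.544 km

3.54 km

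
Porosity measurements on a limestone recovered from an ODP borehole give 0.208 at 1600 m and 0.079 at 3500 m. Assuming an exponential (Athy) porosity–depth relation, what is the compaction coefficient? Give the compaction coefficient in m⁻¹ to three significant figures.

0.000510 m⁻¹

Working in km (1 km = 1000 m; c in km⁻¹ = c in m⁻¹ × 1000):
Athy: φ(d) = φ₀ e^(−cd) ⇒ φ₁/φ₂ = e^{c(d₂−d₁)} ⇒ c = ln(φ₁/φ₂)/(d₂−d₁)
c = ln(0.208/0.079) / (3.5 − 1.6) = ln(2.633) / 1.9 = 0.9681 / 1.9 = 0.5095 km⁻¹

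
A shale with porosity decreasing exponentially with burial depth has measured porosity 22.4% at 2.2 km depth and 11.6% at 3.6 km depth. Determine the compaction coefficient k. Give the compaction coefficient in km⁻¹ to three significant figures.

Athy: φ(Z) = φ₀ e^(−kZ) ⇒ φ₁/φ₂ = e^{k(Z₂−Z₁)} ⇒ k = ln(φ₁/φ₂)/(Z₂−Z₁)
k = ln(0.224/0.116) / (3.6 − 2.2) = ln(1.931) / 1.4 = 0.6581 / 1.4 = 0.47 km⁻¹

0.470 km⁻¹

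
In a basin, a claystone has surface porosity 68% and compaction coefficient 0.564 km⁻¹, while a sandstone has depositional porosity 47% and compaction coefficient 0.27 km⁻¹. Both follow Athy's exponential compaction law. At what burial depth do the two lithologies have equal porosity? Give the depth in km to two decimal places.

1.26 km

Set φ₀ₐ e^(−βₐz) = φ₀ᵦ e^(−βᵦz) ⇒ ln(φ₀ₐ/φ₀ᵦ) = (βₐ − βᵦ)·z
z = ln(0.68/0.47) / (0.564 − 0.27) = 0.3694 / 0.294 = 1.256 km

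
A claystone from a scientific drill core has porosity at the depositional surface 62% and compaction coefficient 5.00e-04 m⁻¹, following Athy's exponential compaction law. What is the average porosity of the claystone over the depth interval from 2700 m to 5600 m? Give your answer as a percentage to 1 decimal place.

Working in km (1 km = 1000 m; c in km⁻¹ = c in m⁻¹ × 1000):
⟨φ⟩ = (1/(Z₂−Z₁)) ∫ φ₀ e^(−cZ) dZ = φ₀·(e^(−c·Z₁) − e^(−c·Z₂)) / (c·(Z₂−Z₁))
e^(−0.5×2.7) = 0.2592; e^(−0.5×5.6) = 0.0608
⟨φ⟩ = 0.62 × (0.2592 − 0.0608) / (0.5 × 2.9) = 0.62 × 0.1368 = 0.0848

8.5%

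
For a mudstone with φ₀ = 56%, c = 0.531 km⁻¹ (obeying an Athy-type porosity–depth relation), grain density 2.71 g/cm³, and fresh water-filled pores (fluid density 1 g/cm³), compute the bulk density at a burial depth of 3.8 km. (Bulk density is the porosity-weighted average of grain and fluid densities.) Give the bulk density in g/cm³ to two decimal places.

Porosity at depth: φ = 0.56·exp(−0.531×3.8) = 0.56×0.1329 = 0.0745
Bulk density: ρ_b = (1−φ)ρ_g + φ·ρ_f = 0.9255×2.71 + 0.0745×1
       = 2.508 + 0.074 = 2.583 g/cm³

2.58 g/cm³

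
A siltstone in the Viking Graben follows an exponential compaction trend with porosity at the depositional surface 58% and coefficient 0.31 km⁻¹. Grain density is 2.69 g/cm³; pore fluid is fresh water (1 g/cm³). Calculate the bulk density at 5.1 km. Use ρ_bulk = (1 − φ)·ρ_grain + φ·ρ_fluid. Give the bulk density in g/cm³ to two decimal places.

Porosity at depth: φ = 0.58·exp(−0.31×5.1) = 0.58×0.2058 = 0.1193
Bulk density: ρ_b = (1−φ)ρ_g + φ·ρ_f = 0.8807×2.69 + 0.1193×1
       = 2.369 + 0.119 = 2.488 g/cm³

2.49 g/cm³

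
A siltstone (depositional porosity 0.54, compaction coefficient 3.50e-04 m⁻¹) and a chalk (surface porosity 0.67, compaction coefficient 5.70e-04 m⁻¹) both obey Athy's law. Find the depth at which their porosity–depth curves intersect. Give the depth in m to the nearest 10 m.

980 m

Working in km (1 km = 1000 m; k in km⁻¹ = k in m⁻¹ × 1000):
Set n₀ₐ e^(−kₐd) = n₀ᵦ e^(−kᵦd) ⇒ ln(n₀ₐ/n₀ᵦ) = (kₐ − kᵦ)·d
d = ln(0.54/0.67) / (0.35 − 0.57) = -0.2157 / -0.22 = 0.980 km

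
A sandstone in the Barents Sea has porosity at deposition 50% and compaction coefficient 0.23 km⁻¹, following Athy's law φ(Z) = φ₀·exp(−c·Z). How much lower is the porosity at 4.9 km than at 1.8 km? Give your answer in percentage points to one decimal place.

16.8 percentage points

φ(1.8) = 0.5·e^(−0.23×1.8) = 0.3305
φ(4.9) = 0.5·e^(−0.23×4.9) = 0.1620
Δφ = 0.3305 − 0.1620 = 0.1685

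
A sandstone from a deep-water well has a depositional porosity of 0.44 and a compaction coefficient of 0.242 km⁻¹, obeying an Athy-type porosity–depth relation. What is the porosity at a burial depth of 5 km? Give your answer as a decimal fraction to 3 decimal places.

phi = phi₀·exp(−k·Z) = 0.44 × exp(−0.242 × 5) = 0.44 × exp(−1.21)
  = 0.44 × 0.2982 = 0.1312

0.131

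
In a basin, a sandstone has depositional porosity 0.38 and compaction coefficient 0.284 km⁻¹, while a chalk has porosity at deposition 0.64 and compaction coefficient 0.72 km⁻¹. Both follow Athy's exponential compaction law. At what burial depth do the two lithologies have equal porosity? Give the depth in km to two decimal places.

Set phi₀ₐ e^(−cₐd) = phi₀ᵦ e^(−cᵦd) ⇒ ln(phi₀ₐ/phi₀ᵦ) = (cₐ − cᵦ)·d
d = ln(0.38/0.64) / (0.284 − 0.72) = -0.5213 / -0.436 = 1.196 km

1.20 km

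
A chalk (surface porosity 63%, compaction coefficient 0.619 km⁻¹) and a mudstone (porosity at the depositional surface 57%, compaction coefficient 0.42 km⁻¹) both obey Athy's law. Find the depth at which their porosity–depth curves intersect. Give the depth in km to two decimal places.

Set phi₀ₐ e^(−βₐz) = phi₀ᵦ e^(−βᵦz) ⇒ ln(phi₀ₐ/phi₀ᵦ) = (βₐ − βᵦ)·z
z = ln(0.63/0.57) / (0.619 − 0.42) = 0.1001 / 0.199 = 0.503 km

0.50 km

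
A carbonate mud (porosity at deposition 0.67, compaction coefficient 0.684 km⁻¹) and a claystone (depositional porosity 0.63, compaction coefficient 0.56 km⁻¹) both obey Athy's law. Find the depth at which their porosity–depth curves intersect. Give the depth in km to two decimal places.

Set φ₀ₐ e^(−kₐd) = φ₀ᵦ e^(−kᵦd) ⇒ ln(φ₀ₐ/φ₀ᵦ) = (kₐ − kᵦ)·d
d = ln(0.67/0.63) / (0.684 − 0.56) = 0.0616 / 0.124 = 0.496 km

0.50 km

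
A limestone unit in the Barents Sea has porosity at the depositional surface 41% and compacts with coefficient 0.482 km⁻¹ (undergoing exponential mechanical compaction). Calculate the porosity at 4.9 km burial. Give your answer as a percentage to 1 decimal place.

phi = phi₀·exp(−β·d) = 0.41 × exp(−0.482 × 4.9) = 0.41 × exp(−2.362)
  = 0.41 × 0.0943 = 0.0386

3.9%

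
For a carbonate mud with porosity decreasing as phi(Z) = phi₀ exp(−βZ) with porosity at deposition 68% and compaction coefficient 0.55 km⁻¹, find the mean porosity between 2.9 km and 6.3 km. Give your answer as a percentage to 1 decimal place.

⟨phi⟩ = (1/(Z₂−Z₁)) ∫ phi₀ e^(−βZ) dZ = phi₀·(e^(−β·Z₁) − e^(−β·Z₂)) / (β·(Z₂−Z₁))
e^(−0.55×2.9) = 0.2029; e^(−0.55×6.3) = 0.0313
⟨phi⟩ = 0.68 × (0.2029 − 0.0313) / (0.55 × 3.4) = 0.68 × 0.0918 = 0.0624

6.2%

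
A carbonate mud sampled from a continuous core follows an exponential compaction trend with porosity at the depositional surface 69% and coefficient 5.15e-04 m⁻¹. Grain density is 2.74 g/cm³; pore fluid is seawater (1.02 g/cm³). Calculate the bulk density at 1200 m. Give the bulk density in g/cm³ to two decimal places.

2.10 g/cm³

Working in km (1 km = 1000 m; k in km⁻¹ = k in m⁻¹ × 1000):
Porosity at depth: n = 0.69·exp(−0.515×1.2) = 0.69×0.5390 = 0.3719
Bulk density: ρ_b = (1−n)ρ_g + n·ρ_f = 0.6281×2.74 + 0.3719×1.02
       = 1.721 + 0.379 = 2.100 g/cm³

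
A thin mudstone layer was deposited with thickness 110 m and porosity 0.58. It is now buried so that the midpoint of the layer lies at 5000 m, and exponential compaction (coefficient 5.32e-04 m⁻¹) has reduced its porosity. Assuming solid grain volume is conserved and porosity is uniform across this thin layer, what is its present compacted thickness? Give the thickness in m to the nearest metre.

48 m

Working in km (1 km = 1000 m; β in km⁻¹ = β in m⁻¹ × 1000):
Porosity at 5 km: phi = 0.58·exp(−0.532×5) = 0.0406
Solid-volume conservation: h(1−phi) = h₀(1−phi₀) ⇒ h = h₀·(1−phi₀)/(1−phi)
h = 0.11 × (1 − 0.58)/(1 − 0.0406) = 0.11 × 0.4378 = 0.0482 km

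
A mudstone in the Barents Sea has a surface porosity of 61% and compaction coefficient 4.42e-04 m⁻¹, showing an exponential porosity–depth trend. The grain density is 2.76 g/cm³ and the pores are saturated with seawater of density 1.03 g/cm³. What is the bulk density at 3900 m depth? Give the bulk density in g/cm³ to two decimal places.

Working in km (1 km = 1000 m; c in km⁻¹ = c in m⁻¹ × 1000):
Porosity at depth: φ = 0.61·exp(−0.442×3.9) = 0.61×0.1784 = 0.1088
Bulk density: ρ_b = (1−φ)ρ_g + φ·ρ_f = 0.8912×2.76 + 0.1088×1.03
       = 2.460 + 0.112 = 2.572 g/cm³

2.57 g/cm³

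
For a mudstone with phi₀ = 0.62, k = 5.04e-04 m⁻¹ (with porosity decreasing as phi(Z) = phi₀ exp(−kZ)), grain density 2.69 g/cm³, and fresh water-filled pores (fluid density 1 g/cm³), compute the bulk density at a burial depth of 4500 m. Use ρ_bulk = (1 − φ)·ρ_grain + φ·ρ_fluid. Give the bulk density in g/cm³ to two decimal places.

2.58 g/cm³

Working in km (1 km = 1000 m; k in km⁻¹ = k in m⁻¹ × 1000):
Porosity at depth: phi = 0.62·exp(−0.504×4.5) = 0.62×0.1035 = 0.0642
Bulk density: ρ_b = (1−phi)ρ_g + phi·ρ_f = 0.9358×2.69 + 0.0642×1
       = 2.517 + 0.064 = 2.582 g/cm³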